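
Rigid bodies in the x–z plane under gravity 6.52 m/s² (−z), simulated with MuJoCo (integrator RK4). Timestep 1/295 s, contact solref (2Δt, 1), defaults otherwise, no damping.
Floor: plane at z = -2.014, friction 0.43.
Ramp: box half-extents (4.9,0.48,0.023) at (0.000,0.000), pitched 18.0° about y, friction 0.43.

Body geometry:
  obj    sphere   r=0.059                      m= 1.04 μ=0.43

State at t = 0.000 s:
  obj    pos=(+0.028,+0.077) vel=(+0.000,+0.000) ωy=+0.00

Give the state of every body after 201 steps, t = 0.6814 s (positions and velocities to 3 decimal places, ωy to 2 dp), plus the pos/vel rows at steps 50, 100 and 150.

State at t = 0.6814 s:
  obj    pos=(+0.346,-0.026) vel=(+0.933,-0.303) ωy=+16.62

Key-timestep trajectory:
   step    t(s)  obj.x    obj.z    obj.vx   obj.vz 
     50  0.1695   +0.048  +0.071  +0.232  -0.075
    100  0.3390   +0.107  +0.052  +0.464  -0.151
    150  0.5085   +0.205  +0.020  +0.696  -0.226


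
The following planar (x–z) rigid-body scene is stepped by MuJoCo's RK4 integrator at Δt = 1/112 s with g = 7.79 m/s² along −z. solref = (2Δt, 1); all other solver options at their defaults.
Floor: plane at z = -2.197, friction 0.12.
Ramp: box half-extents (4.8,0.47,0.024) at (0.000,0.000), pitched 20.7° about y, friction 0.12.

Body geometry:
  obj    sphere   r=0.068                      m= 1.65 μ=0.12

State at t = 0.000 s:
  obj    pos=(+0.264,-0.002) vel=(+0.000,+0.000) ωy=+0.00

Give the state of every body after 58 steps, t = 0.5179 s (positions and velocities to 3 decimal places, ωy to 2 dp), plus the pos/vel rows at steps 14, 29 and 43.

State at t = 0.5179 s:
  obj    pos=(+0.511,-0.095) vel=(+0.953,-0.360) ωy=+14.96

Key-timestep trajectory:
   step    t(s)  obj.x    obj.z    obj.vx   obj.vz 
     14  0.1250   +0.279  -0.007  +0.230  -0.087
     29  0.2589   +0.326  -0.025  +0.477  -0.180
     43  0.3839   +0.400  -0.053  +0.707  -0.267


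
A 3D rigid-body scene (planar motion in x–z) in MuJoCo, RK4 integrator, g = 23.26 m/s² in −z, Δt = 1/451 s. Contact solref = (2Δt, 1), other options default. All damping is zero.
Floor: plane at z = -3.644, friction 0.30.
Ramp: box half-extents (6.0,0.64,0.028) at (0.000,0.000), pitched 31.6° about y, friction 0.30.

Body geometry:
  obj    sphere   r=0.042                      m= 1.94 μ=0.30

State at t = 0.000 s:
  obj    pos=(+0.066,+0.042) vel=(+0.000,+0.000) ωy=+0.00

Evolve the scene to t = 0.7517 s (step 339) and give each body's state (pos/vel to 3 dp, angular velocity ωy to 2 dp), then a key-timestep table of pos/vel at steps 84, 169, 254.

State at t = 0.7517 s:
  obj    pos=(+2.161,-1.247) vel=(+5.574,-3.429) ωy=+155.78

Key-timestep trajectory:
   step    t(s)  obj.x    obj.z    obj.vx   obj.vz 
     84  0.1863   +0.195  -0.038  +1.381  -0.850
    169  0.3747   +0.587  -0.279  +2.779  -1.709
    254  0.5632   +1.242  -0.682  +4.176  -2.569


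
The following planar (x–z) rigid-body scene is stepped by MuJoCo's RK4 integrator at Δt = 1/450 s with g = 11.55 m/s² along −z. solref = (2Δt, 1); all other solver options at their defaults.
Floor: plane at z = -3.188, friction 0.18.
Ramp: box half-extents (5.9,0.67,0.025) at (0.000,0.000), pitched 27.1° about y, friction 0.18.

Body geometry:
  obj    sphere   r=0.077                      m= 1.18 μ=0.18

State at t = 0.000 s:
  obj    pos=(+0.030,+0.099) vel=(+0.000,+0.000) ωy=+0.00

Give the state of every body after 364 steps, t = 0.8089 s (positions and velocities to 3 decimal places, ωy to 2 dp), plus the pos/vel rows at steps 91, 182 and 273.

State at t = 0.8089 s:
  obj    pos=(+1.125,-0.461) vel=(+2.706,-1.385) ωy=+39.47

Key-timestep trajectory:
   step    t(s)  obj.x    obj.z    obj.vx   obj.vz 
     91  0.2022   +0.099  +0.064  +0.677  -0.346
    182  0.4044   +0.304  -0.041  +1.353  -0.693
    273  0.6067   +0.646  -0.216  +2.030  -1.039


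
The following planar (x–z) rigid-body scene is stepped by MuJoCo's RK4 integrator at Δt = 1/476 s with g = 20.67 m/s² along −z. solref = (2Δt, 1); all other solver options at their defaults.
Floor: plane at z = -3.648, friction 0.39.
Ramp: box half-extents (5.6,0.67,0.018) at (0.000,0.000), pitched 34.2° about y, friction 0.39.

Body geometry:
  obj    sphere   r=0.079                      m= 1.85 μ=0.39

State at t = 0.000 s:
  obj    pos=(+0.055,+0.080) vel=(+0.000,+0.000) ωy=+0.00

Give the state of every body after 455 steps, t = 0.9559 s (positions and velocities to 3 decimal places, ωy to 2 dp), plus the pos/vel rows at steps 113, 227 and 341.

State at t = 0.9559 s:
  obj    pos=(+3.191,-2.051) vel=(+6.561,-4.459) ωy=+100.41

Key-timestep trajectory:
   step    t(s)  obj.x    obj.z    obj.vx   obj.vz 
    113  0.2374   +0.248  -0.052  +1.630  -1.107
    227  0.4769   +0.836  -0.451  +3.273  -2.225
    341  0.7164   +1.816  -1.117  +4.917  -3.342


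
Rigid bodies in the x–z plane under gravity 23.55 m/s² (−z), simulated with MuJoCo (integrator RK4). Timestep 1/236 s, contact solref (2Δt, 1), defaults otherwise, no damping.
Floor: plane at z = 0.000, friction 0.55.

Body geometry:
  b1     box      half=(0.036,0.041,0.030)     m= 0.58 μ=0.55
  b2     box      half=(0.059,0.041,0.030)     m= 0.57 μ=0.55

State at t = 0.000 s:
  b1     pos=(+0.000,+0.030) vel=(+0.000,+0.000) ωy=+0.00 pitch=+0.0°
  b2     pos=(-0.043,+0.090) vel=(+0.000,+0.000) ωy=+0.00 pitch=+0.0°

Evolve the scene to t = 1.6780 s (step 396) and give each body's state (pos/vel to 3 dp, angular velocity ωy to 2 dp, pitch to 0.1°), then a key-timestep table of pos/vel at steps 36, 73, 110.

State at t = 1.6780 s:
  b1     pos=(+0.000,+0.030) vel=(+0.000,+0.000) ωy=+0.00 pitch=+0.0°
  b2     pos=(-0.100,+0.059) vel=(+0.000,+0.000) ωy=+0.00 pitch=-90.0°

Key-timestep trajectory:
   step    t(s)  b1.x    b1.z    b1.vx   b1.vz   b2.x    b2.z    b2.vx   b2.vz 
     36  0.1525   +0.000  +0.030  +0.000  +0.000   -0.072  +0.063  -0.465  +0.070
     73  0.3093   +0.000  +0.030  +0.000  +0.000   -0.118  +0.065  +0.022  -0.004
    110  0.4661   +0.000  +0.030  +0.000  +0.000   -0.096  +0.061  -0.144  -0.061


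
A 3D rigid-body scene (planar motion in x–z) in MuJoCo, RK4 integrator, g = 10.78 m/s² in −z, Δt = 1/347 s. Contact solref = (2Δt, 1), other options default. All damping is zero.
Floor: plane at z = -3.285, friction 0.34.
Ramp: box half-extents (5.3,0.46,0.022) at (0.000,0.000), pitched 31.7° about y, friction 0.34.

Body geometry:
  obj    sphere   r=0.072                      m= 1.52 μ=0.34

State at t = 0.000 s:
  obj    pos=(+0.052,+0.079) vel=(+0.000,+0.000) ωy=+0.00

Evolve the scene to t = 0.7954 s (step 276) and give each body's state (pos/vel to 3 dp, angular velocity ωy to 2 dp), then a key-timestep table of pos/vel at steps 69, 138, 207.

State at t = 0.7954 s:
  obj    pos=(+1.141,-0.594) vel=(+2.738,-1.691) ωy=+44.69

Key-timestep trajectory:
   step    t(s)  obj.x    obj.z    obj.vx   obj.vz 
     69  0.1988   +0.120  +0.036  +0.685  -0.423
    138  0.3977   +0.324  -0.090  +1.369  -0.846
    207  0.5965   +0.664  -0.300  +2.054  -1.268


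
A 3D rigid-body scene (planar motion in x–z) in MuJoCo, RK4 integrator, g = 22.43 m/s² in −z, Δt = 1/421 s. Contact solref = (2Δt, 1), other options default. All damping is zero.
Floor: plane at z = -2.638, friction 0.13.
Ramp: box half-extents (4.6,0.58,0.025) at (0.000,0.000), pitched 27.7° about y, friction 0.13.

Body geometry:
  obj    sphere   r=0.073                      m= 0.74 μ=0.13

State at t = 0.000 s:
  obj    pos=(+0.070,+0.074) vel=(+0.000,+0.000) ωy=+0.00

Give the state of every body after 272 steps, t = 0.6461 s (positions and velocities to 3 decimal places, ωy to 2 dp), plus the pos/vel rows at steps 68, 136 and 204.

State at t = 0.6461 s:
  obj    pos=(+1.520,-0.687) vel=(+4.488,-2.354) ωy=+57.12

Key-timestep trajectory:
   step    t(s)  obj.x    obj.z    obj.vx   obj.vz 
     68  0.1615   +0.161  +0.026  +1.120  -0.593
    136  0.3230   +0.432  -0.116  +2.244  -1.177
    204  0.4846   +0.885  -0.354  +3.371  -1.752


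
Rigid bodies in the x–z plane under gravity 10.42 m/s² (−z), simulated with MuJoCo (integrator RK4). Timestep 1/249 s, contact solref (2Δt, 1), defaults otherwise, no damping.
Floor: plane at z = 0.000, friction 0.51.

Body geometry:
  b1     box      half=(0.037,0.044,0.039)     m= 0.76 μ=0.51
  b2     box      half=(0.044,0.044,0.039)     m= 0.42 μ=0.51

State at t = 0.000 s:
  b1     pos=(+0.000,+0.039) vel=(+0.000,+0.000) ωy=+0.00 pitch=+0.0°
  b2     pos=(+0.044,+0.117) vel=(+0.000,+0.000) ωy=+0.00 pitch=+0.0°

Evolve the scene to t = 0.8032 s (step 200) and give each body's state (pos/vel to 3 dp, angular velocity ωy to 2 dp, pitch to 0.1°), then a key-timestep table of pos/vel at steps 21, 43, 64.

State at t = 0.8032 s:
  b1     pos=(+0.000,+0.039) vel=(+0.000,+0.000) ωy=+0.00 pitch=+0.0°
  b2     pos=(+0.090,+0.044) vel=(+0.000,+0.000) ωy=+0.00 pitch=+90.0°

Key-timestep trajectory:
   step    t(s)  b1.x    b1.z    b1.vx   b1.vz   b2.x    b2.z    b2.vx   b2.vz 
     21  0.0843   +0.000  +0.039  +0.000  +0.000   +0.048  +0.116  +0.099  -0.047
     43  0.1727   +0.000  +0.039  +0.000  +0.000   +0.064  +0.107  +0.257  -0.236
     64  0.2570   +0.000  +0.039  +0.000  +0.000   +0.087  +0.058  +0.281  -1.014


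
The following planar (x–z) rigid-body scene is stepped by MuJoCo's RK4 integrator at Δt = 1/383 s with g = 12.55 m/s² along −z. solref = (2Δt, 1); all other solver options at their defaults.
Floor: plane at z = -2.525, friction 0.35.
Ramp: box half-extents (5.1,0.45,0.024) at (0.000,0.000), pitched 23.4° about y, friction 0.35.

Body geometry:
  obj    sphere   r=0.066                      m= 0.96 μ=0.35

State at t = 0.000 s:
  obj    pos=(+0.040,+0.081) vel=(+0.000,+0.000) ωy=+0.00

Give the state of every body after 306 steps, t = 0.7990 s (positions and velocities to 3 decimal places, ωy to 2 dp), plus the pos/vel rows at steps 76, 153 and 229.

State at t = 0.7990 s:
  obj    pos=(+1.083,-0.371) vel=(+2.611,-1.130) ωy=+43.09

Key-timestep trajectory:
   step    t(s)  obj.x    obj.z    obj.vx   obj.vz 
     76  0.1984   +0.104  +0.053  +0.648  -0.281
    153  0.3995   +0.301  -0.032  +1.305  -0.565
    229  0.5979   +0.624  -0.172  +1.954  -0.845


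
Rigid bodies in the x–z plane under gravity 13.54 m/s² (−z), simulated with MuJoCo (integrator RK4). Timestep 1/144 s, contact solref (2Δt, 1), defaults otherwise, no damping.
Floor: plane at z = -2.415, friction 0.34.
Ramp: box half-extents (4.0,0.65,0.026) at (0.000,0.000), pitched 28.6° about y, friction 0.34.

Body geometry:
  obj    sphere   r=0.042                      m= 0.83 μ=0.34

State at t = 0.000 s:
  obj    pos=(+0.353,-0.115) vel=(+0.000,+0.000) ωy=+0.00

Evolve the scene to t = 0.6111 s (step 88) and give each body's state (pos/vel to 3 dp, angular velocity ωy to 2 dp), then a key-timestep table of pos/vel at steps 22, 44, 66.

State at t = 0.6111 s:
  obj    pos=(+1.112,-0.529) vel=(+2.484,-1.354) ωy=+67.34

Key-timestep trajectory:
   step    t(s)  obj.x    obj.z    obj.vx   obj.vz 
     22  0.1528   +0.401  -0.141  +0.621  -0.339
     44  0.3056   +0.543  -0.219  +1.242  -0.677
     66  0.4583   +0.780  -0.348  +1.863  -1.016


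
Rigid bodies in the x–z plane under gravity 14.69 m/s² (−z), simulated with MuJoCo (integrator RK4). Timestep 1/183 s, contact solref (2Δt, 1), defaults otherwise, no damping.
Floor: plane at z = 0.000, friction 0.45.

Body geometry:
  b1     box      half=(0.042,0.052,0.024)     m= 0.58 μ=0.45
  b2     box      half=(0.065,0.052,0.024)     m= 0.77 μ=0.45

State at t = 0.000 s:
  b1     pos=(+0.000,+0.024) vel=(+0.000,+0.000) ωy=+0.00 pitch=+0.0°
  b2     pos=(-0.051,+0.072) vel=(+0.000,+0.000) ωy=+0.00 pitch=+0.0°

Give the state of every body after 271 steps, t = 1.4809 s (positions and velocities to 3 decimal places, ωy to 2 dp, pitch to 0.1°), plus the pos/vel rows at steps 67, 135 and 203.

State at t = 1.4809 s:
  b1     pos=(+0.001,+0.024) vel=(+0.001,+0.000) ωy=+0.00 pitch=+0.0°
  b2     pos=(-0.064,+0.060) vel=(-0.001,-0.001) ωy=+0.02 pitch=-39.1°

Key-timestep trajectory:
   step    t(s)  b1.x    b1.z    b1.vx   b1.vz   b2.x    b2.z    b2.vx   b2.vz 
     67  0.3661   +0.001  +0.024  +0.001  +0.000   -0.064  +0.060  +0.000  -0.001
    135  0.7377   +0.001  +0.024  +0.001  +0.000   -0.064  +0.060  -0.001  -0.001
    203  1.1093   +0.001  +0.024  +0.001  +0.000   -0.064  +0.060  -0.001  -0.001


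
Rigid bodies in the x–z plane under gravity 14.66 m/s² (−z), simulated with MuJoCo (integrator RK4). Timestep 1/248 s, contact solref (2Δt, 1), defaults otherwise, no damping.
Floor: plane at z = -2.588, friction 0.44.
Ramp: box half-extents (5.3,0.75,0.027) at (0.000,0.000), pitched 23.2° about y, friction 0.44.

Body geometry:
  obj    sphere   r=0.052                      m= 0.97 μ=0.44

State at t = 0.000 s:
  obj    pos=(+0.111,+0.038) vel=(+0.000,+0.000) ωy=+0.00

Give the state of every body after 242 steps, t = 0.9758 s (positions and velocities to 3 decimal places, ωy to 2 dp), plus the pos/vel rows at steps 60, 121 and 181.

State at t = 0.9758 s:
  obj    pos=(+1.916,-0.735) vel=(+3.700,-1.586) ωy=+77.40

Key-timestep trajectory:
   step    t(s)  obj.x    obj.z    obj.vx   obj.vz 
     60  0.2419   +0.222  -0.009  +0.917  -0.393
    121  0.4879   +0.562  -0.155  +1.850  -0.793
    181  0.7298   +1.121  -0.395  +2.767  -1.186


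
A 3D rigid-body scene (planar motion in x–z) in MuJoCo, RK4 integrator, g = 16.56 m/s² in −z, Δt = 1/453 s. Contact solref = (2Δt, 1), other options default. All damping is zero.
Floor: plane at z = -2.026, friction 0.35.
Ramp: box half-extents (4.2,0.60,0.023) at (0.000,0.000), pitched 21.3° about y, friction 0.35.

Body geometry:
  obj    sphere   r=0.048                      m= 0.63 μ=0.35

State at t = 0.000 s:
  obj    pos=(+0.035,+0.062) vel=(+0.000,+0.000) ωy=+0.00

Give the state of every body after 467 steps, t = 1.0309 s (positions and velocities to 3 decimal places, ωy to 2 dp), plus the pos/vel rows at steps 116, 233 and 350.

State at t = 1.0309 s:
  obj    pos=(+2.162,-0.767) vel=(+4.127,-1.609) ωy=+92.27

Key-timestep trajectory:
   step    t(s)  obj.x    obj.z    obj.vx   obj.vz 
    116  0.2561   +0.166  +0.011  +1.025  -0.400
    233  0.5143   +0.565  -0.144  +2.059  -0.803
    350  0.7726   +1.230  -0.403  +3.093  -1.206


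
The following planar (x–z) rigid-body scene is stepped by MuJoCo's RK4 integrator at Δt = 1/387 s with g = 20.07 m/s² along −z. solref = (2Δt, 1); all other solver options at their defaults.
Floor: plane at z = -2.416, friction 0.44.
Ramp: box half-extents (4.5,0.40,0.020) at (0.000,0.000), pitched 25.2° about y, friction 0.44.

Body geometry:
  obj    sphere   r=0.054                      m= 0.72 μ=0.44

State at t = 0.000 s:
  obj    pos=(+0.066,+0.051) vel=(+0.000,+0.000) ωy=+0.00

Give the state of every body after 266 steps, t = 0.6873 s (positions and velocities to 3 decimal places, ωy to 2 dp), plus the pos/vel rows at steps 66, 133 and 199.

State at t = 0.6873 s:
  obj    pos=(+1.371,-0.563) vel=(+3.796,-1.786) ωy=+77.68

Key-timestep trajectory:
   step    t(s)  obj.x    obj.z    obj.vx   obj.vz 
     66  0.1705   +0.146  +0.013  +0.942  -0.443
    133  0.3437   +0.392  -0.103  +1.898  -0.893
    199  0.5142   +0.796  -0.293  +2.840  -1.336


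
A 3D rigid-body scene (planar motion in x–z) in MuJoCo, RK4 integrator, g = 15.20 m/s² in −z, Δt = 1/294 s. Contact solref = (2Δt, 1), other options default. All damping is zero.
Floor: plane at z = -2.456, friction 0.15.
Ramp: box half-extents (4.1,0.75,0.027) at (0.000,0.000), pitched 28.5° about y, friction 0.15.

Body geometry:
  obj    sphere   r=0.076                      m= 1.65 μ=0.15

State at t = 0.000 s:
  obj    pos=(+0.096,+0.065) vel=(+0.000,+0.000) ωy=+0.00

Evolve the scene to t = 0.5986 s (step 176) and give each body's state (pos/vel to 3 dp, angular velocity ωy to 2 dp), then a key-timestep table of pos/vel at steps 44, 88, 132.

State at t = 0.5986 s:
  obj    pos=(+0.923,-0.384) vel=(+2.766,-1.489) ωy=+39.49

Key-timestep trajectory:
   step    t(s)  obj.x    obj.z    obj.vx   obj.vz 
     44  0.1497   +0.148  +0.037  +0.693  -0.370
     88  0.2993   +0.303  -0.047  +1.377  -0.762
    132  0.4490   +0.561  -0.187  +2.073  -1.120


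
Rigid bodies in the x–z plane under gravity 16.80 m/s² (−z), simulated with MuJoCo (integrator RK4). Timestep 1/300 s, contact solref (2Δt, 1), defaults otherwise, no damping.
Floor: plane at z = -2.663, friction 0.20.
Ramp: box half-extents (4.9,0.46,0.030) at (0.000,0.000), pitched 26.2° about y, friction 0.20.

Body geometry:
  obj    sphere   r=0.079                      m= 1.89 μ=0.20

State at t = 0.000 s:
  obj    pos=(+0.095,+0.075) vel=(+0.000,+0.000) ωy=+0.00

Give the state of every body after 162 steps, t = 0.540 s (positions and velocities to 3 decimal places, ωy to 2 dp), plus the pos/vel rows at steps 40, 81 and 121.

State at t = 0.540 s:
  obj    pos=(+0.788,-0.266) vel=(+2.567,-1.263) ωy=+36.20

Key-timestep trajectory:
   step    t(s)  obj.x    obj.z    obj.vx   obj.vz 
     40  0.1333   +0.137  +0.054  +0.634  -0.312
     81  0.2700   +0.268  -0.011  +1.284  -0.632
    121  0.4033   +0.482  -0.116  +1.918  -0.944


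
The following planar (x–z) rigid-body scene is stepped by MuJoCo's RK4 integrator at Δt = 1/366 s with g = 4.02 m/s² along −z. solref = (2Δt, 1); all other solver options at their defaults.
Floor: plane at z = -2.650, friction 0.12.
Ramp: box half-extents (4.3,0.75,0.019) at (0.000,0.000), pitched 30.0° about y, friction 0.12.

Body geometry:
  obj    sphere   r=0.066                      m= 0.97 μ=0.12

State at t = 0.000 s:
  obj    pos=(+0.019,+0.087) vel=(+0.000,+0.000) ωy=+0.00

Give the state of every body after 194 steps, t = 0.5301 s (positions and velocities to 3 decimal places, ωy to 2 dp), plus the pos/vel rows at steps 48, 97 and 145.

State at t = 0.5301 s:
  obj    pos=(+0.213,-0.025) vel=(+0.729,-0.428) ωy=+8.34

Key-timestep trajectory:
   step    t(s)  obj.x    obj.z    obj.vx   obj.vz 
     48  0.1311   +0.031  +0.080  +0.181  -0.105
     97  0.2650   +0.068  +0.059  +0.367  -0.209
    145  0.3962   +0.128  +0.025  +0.548  -0.312


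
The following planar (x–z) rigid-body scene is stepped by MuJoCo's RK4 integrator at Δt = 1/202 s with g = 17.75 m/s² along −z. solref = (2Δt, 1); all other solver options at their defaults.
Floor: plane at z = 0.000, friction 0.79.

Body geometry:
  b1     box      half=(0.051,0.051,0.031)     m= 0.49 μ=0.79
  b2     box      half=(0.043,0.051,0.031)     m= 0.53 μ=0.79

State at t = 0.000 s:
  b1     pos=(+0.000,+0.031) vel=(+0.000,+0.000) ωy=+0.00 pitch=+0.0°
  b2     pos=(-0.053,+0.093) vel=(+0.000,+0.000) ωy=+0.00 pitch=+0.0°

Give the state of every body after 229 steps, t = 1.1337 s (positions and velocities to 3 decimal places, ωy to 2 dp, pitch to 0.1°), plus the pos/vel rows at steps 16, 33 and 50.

State at t = 1.1337 s:
  b1     pos=(+0.000,+0.031) vel=(+0.000,+0.000) ωy=+0.00 pitch=+0.0°
  b2     pos=(-0.092,+0.043) vel=(+0.000,+0.000) ωy=+0.00 pitch=-90.0°

Key-timestep trajectory:
   step    t(s)  b1.x    b1.z    b1.vx   b1.vz   b2.x    b2.z    b2.vx   b2.vz 
     16  0.0792   +0.000  +0.031  +0.000  +0.000   -0.055  +0.093  -0.063  -0.008
     33  0.1634   +0.000  +0.031  +0.001  +0.000   -0.067  +0.089  -0.245  -0.140
     50  0.2475   +0.000  +0.031  +0.000  +0.000   -0.092  +0.039  -0.219  -0.302


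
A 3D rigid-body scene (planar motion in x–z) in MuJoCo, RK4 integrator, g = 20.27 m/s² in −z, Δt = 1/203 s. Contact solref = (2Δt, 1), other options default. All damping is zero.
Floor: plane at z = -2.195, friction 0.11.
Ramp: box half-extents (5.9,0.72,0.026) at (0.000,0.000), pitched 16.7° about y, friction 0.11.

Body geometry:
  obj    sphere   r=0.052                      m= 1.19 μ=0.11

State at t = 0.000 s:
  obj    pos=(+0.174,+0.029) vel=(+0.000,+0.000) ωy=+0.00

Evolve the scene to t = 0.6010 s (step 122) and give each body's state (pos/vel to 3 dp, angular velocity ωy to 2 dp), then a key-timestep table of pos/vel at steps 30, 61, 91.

State at t = 0.6010 s:
  obj    pos=(+0.894,-0.187) vel=(+2.395,-0.719) ωy=+48.06

Key-timestep trajectory:
   step    t(s)  obj.x    obj.z    obj.vx   obj.vz 
     30  0.1478   +0.218  +0.016  +0.589  -0.177
     61  0.3005   +0.354  -0.025  +1.198  -0.359
     91  0.4483   +0.575  -0.091  +1.787  -0.536


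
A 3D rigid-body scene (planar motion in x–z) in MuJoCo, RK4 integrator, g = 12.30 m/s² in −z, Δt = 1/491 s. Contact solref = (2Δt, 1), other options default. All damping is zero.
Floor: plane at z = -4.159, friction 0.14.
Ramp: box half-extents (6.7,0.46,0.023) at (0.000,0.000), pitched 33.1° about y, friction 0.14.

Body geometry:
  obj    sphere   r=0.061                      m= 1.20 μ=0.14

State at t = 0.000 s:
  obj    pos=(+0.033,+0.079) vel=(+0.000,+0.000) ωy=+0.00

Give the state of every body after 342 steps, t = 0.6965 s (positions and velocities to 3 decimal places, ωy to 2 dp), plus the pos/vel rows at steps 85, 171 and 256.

State at t = 0.6965 s:
  obj    pos=(+1.105,-0.620) vel=(+3.080,-2.002) ωy=+41.20

Key-timestep trajectory:
   step    t(s)  obj.x    obj.z    obj.vx   obj.vz 
     85  0.1731   +0.099  +0.036  +0.767  -0.494
    171  0.3483   +0.301  -0.096  +1.547  -0.986
    256  0.5214   +0.633  -0.313  +2.301  -1.509


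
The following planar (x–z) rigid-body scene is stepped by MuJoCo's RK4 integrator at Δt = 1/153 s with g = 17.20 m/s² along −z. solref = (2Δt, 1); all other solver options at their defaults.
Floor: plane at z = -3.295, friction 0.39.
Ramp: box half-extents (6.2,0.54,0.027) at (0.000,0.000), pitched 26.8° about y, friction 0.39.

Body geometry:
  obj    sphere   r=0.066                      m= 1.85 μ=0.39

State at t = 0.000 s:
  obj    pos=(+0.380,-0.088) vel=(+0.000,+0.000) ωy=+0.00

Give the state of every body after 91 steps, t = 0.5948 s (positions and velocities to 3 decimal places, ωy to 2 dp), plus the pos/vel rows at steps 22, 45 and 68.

State at t = 0.5948 s:
  obj    pos=(+1.255,-0.530) vel=(+2.941,-1.486) ωy=+49.90

Key-timestep trajectory:
   step    t(s)  obj.x    obj.z    obj.vx   obj.vz 
     22  0.1438   +0.431  -0.114  +0.711  -0.359
     45  0.2941   +0.594  -0.196  +1.454  -0.735
     68  0.4444   +0.869  -0.335  +2.198  -1.110


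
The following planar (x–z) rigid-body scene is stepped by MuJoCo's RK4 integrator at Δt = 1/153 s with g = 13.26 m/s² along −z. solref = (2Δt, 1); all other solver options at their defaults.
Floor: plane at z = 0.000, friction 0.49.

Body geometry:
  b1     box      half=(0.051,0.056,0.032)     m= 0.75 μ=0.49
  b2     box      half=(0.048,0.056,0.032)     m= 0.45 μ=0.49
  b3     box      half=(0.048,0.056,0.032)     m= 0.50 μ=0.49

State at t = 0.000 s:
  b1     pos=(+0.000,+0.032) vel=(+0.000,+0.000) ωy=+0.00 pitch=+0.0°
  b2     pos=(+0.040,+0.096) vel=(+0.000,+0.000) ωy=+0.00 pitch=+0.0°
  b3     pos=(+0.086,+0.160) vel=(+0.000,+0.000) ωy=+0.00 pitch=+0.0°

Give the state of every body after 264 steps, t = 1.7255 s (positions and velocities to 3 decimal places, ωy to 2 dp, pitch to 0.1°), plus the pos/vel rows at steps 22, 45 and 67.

State at t = 1.7255 s:
  b1     pos=(+0.000,+0.032) vel=(+0.000,+0.000) ωy=+0.00 pitch=+0.0°
  b2     pos=(+0.094,+0.048) vel=(+0.000,+0.000) ωy=+0.00 pitch=+90.0°
  b3     pos=(+0.273,+0.032) vel=(+0.000,+0.000) ωy=+0.00 pitch=+180.0°

Key-timestep trajectory:
   step    t(s)  b1.x    b1.z    b1.vx   b1.vz   b2.x    b2.z    b2.vx   b2.vz   b3.x    b3.z    b3.vx   b3.vz 
     22  0.1438   +0.000  +0.032  -0.001  +0.000   +0.050  +0.098  +0.172  +0.002   +0.113  +0.144  +0.421  -0.316
     45  0.2941   +0.000  +0.032  +0.000  +0.000   +0.096  +0.044  +0.280  -0.088   +0.196  +0.050  +0.440  +0.298
     67  0.4379   +0.000  +0.032  +0.000  +0.000   +0.095  +0.048  +0.031  -0.005   +0.255  +0.047  +0.496  -0.343


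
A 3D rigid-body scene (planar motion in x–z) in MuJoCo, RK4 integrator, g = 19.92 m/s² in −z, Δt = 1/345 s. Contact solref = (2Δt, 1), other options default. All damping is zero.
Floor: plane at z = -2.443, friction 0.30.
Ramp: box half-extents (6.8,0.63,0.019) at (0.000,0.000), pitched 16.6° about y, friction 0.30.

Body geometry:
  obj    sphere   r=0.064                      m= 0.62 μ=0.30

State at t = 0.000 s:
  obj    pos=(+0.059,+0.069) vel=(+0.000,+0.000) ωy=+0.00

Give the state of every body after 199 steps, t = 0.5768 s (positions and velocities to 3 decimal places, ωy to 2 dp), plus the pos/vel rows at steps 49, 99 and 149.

State at t = 0.5768 s:
  obj    pos=(+0.707,-0.124) vel=(+2.247,-0.670) ωy=+36.63

Key-timestep trajectory:
   step    t(s)  obj.x    obj.z    obj.vx   obj.vz 
     49  0.1420   +0.098  +0.057  +0.553  -0.165
     99  0.2870   +0.219  +0.021  +1.118  -0.333
    149  0.4319   +0.422  -0.039  +1.683  -0.502


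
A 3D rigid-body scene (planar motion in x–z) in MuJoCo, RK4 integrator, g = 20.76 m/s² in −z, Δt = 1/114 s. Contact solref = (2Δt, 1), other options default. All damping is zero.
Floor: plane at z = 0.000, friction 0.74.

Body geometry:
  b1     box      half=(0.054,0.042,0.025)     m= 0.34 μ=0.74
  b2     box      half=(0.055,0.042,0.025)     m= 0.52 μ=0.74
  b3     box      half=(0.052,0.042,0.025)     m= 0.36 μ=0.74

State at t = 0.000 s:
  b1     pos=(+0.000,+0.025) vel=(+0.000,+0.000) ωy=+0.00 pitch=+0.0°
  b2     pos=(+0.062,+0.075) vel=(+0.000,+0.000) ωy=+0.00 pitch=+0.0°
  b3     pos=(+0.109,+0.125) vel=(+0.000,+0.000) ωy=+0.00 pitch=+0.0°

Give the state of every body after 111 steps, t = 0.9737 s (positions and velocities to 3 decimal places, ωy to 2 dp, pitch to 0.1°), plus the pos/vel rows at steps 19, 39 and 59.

State at t = 0.9737 s:
  b1     pos=(+0.000,+0.025) vel=(+0.000,+0.000) ωy=+0.00 pitch=+0.0°
  b2     pos=(+0.114,+0.055) vel=(+0.000,+0.000) ωy=+0.00 pitch=+90.0°
  b3     pos=(+0.196,+0.052) vel=(+0.000,+0.000) ωy=+0.00 pitch=+90.0°

Key-timestep trajectory:
   step    t(s)  b1.x    b1.z    b1.vx   b1.vz   b2.x    b2.z    b2.vx   b2.vz   b3.x    b3.z    b3.vx   b3.vz 
     19  0.1667   +0.000  +0.025  +0.000  +0.001   +0.094  +0.059  +0.288  +0.037   +0.162  +0.053  +0.094  +0.151
     39  0.3421   +0.000  +0.025  +0.000  +0.000   +0.112  +0.054  -0.128  +0.021   +0.208  +0.055  +0.109  +0.061
     59  0.5175   +0.000  +0.025  +0.000  +0.000   +0.114  +0.055  +0.001  +0.001   +0.193  +0.052  +0.077  -0.010


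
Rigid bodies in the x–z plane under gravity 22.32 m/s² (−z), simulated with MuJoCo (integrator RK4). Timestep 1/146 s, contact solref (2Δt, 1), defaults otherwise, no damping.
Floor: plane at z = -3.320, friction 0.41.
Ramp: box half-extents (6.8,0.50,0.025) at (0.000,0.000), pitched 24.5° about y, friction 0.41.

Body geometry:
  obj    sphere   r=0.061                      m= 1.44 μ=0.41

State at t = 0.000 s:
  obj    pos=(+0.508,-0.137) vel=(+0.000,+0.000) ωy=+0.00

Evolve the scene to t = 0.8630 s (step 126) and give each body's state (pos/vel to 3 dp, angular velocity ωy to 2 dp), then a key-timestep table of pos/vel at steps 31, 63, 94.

State at t = 0.8630 s:
  obj    pos=(+2.748,-1.158) vel=(+5.192,-2.366) ωy=+93.52

Key-timestep trajectory:
   step    t(s)  obj.x    obj.z    obj.vx   obj.vz 
     31  0.2123   +0.644  -0.199  +1.278  -0.582
     63  0.4315   +1.068  -0.392  +2.596  -1.183
     94  0.6438   +1.755  -0.705  +3.873  -1.765


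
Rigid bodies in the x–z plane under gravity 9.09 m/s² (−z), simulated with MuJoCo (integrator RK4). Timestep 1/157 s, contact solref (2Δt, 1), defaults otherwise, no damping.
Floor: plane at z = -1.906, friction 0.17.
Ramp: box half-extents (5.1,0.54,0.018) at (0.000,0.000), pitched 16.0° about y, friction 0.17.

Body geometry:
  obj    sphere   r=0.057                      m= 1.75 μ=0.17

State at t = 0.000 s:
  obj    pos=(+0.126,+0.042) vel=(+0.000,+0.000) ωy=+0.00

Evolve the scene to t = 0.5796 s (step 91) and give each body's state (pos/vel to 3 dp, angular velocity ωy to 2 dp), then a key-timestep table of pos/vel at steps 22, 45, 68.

State at t = 0.5796 s:
  obj    pos=(+0.415,-0.041) vel=(+0.997,-0.286) ωy=+18.19

Key-timestep trajectory:
   step    t(s)  obj.x    obj.z    obj.vx   obj.vz 
     22  0.1401   +0.143  +0.037  +0.241  -0.069
     45  0.2866   +0.197  +0.022  +0.493  -0.141
     68  0.4331   +0.287  -0.004  +0.745  -0.214


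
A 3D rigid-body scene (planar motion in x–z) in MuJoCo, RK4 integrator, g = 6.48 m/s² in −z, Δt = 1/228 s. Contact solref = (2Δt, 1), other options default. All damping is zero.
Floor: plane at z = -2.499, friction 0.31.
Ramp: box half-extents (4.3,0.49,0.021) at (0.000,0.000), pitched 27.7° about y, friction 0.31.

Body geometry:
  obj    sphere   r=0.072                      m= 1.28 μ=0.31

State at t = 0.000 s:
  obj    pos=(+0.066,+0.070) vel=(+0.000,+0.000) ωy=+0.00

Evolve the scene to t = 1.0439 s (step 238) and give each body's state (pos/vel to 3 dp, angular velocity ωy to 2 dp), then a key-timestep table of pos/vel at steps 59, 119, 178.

State at t = 1.0439 s:
  obj    pos=(+1.104,-0.475) vel=(+1.989,-1.044) ωy=+31.19

Key-timestep trajectory:
   step    t(s)  obj.x    obj.z    obj.vx   obj.vz 
     59  0.2588   +0.130  +0.037  +0.493  -0.259
    119  0.5219   +0.326  -0.066  +0.994  -0.522
    178  0.7807   +0.647  -0.235  +1.487  -0.781


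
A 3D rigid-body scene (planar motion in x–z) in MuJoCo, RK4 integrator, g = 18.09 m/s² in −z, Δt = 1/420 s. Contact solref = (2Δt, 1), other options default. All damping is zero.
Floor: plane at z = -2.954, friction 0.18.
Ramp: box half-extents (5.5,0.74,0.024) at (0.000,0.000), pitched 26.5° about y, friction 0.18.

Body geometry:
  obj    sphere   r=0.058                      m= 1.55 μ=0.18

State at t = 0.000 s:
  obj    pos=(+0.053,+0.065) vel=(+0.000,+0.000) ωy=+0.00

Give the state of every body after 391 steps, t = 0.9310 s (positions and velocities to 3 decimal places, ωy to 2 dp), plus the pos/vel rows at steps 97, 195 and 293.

State at t = 0.9310 s:
  obj    pos=(+2.289,-1.050) vel=(+4.804,-2.395) ωy=+92.53

Key-timestep trajectory:
   step    t(s)  obj.x    obj.z    obj.vx   obj.vz 
     97  0.2310   +0.191  -0.003  +1.192  -0.594
    195  0.4643   +0.609  -0.212  +2.396  -1.195
    293  0.6976   +1.309  -0.561  +3.600  -1.795


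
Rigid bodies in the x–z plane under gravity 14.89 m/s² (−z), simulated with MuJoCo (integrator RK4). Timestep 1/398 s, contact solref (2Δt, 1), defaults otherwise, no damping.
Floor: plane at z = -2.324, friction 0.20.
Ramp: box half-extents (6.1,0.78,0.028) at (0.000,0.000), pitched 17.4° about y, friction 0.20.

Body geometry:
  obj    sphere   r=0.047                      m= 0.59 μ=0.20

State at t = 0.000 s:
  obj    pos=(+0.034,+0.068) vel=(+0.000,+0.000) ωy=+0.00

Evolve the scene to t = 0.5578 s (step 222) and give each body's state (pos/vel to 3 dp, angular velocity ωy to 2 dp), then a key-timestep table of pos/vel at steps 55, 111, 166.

State at t = 0.5578 s:
  obj    pos=(+0.506,-0.080) vel=(+1.693,-0.531) ωy=+37.74

Key-timestep trajectory:
   step    t(s)  obj.x    obj.z    obj.vx   obj.vz 
     55  0.1382   +0.063  +0.059  +0.419  -0.131
    111  0.2789   +0.152  +0.031  +0.847  -0.265
    166  0.4171   +0.298  -0.015  +1.266  -0.397


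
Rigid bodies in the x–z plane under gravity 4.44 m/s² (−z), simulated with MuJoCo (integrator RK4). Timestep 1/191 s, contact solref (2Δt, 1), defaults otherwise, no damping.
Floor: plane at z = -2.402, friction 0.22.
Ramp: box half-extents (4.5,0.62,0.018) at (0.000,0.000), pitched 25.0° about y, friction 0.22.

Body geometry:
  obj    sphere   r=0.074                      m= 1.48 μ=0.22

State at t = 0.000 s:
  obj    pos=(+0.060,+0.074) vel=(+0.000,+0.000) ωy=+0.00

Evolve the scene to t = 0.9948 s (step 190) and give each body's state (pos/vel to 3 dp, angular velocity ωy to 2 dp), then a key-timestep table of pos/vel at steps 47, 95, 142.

State at t = 0.9948 s:
  obj    pos=(+0.661,-0.207) vel=(+1.208,-0.564) ωy=+18.01

Key-timestep trajectory:
   step    t(s)  obj.x    obj.z    obj.vx   obj.vz 
     47  0.2461   +0.097  +0.056  +0.299  -0.139
     95  0.4974   +0.210  +0.003  +0.604  -0.282
    142  0.7435   +0.396  -0.083  +0.903  -0.421


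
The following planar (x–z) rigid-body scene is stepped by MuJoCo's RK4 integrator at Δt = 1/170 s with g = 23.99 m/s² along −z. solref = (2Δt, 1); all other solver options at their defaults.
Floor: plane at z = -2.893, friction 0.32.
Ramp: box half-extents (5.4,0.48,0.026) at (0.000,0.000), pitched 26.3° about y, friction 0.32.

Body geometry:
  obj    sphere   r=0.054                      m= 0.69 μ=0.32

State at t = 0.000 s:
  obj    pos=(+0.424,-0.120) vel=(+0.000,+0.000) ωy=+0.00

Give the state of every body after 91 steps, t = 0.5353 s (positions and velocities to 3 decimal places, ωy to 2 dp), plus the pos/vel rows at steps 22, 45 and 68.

State at t = 0.5353 s:
  obj    pos=(+1.399,-0.602) vel=(+3.643,-1.801) ωy=+75.23

Key-timestep trajectory:
   step    t(s)  obj.x    obj.z    obj.vx   obj.vz 
     22  0.1294   +0.481  -0.149  +0.881  -0.435
     45  0.2647   +0.662  -0.238  +1.802  -0.891
     68  0.4000   +0.969  -0.389  +2.723  -1.346


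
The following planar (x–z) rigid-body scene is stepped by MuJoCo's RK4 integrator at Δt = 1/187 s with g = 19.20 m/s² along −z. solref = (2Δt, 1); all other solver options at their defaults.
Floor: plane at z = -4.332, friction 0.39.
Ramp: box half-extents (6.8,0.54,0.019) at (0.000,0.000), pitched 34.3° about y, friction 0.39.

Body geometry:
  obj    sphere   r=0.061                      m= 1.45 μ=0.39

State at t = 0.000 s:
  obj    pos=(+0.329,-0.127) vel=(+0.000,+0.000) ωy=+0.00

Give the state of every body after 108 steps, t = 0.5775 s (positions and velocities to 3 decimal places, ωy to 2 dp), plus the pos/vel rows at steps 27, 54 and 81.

State at t = 0.5775 s:
  obj    pos=(+1.394,-0.854) vel=(+3.687,-2.515) ωy=+73.15

Key-timestep trajectory:
   step    t(s)  obj.x    obj.z    obj.vx   obj.vz 
     27  0.1444   +0.395  -0.173  +0.922  -0.629
     54  0.2888   +0.595  -0.309  +1.844  -1.258
     81  0.4332   +0.928  -0.536  +2.765  -1.886


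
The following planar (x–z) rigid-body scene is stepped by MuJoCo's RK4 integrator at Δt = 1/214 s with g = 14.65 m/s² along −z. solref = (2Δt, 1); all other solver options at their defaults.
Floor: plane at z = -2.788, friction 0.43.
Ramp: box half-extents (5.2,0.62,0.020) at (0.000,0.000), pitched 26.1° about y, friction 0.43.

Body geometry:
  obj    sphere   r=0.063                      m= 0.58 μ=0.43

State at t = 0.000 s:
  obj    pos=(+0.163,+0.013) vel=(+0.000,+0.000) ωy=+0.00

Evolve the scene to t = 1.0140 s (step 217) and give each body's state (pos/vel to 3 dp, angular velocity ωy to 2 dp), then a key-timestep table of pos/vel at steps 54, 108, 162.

State at t = 1.0140 s:
  obj    pos=(+2.288,-1.029) vel=(+4.192,-2.054) ωy=+74.09

Key-timestep trajectory:
   step    t(s)  obj.x    obj.z    obj.vx   obj.vz 
     54  0.2523   +0.295  -0.052  +1.043  -0.511
    108  0.5047   +0.689  -0.245  +2.086  -1.022
    162  0.7570   +1.348  -0.568  +3.130  -1.533


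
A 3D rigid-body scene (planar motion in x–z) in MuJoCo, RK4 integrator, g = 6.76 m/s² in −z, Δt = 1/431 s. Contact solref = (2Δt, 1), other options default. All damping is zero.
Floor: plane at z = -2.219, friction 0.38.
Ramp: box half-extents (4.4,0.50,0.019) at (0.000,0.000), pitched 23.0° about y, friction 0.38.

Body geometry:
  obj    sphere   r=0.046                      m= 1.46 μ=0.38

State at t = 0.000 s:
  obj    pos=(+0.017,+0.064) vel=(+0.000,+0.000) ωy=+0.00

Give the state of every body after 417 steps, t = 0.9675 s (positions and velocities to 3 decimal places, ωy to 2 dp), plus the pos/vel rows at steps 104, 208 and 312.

State at t = 0.9675 s:
  obj    pos=(+0.830,-0.282) vel=(+1.680,-0.713) ωy=+39.68

Key-timestep trajectory:
   step    t(s)  obj.x    obj.z    obj.vx   obj.vz 
    104  0.2413   +0.067  +0.042  +0.419  -0.178
    208  0.4826   +0.219  -0.022  +0.838  -0.356
    312  0.7239   +0.472  -0.130  +1.257  -0.534


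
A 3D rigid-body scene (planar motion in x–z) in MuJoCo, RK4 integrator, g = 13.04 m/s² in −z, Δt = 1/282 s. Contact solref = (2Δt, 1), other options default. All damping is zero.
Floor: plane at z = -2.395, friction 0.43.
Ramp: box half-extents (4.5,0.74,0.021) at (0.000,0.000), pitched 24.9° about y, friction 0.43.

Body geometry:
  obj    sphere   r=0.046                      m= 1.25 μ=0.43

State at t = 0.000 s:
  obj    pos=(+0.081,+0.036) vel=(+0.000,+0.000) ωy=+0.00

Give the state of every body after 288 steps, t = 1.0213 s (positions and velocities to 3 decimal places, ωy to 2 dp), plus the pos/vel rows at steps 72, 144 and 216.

State at t = 1.0213 s:
  obj    pos=(+1.936,-0.825) vel=(+3.633,-1.686) ωy=+87.06

Key-timestep trajectory:
   step    t(s)  obj.x    obj.z    obj.vx   obj.vz 
     72  0.2553   +0.197  -0.018  +0.908  -0.422
    144  0.5106   +0.545  -0.179  +1.816  -0.843
    216  0.7660   +1.125  -0.448  +2.725  -1.265


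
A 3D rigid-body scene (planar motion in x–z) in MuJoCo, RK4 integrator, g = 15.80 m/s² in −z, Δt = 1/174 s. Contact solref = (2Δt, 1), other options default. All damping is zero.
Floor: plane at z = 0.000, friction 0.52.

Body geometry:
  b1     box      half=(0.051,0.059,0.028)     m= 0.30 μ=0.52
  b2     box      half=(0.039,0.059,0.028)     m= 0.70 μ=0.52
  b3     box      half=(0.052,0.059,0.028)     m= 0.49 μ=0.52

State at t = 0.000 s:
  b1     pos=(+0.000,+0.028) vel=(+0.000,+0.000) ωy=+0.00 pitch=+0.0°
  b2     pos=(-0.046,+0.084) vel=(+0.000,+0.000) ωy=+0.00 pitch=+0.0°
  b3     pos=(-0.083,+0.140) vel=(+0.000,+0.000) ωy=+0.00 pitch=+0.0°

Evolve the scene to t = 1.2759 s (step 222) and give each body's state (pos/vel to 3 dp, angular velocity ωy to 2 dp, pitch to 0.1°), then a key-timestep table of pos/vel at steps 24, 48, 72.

State at t = 1.2759 s:
  b1     pos=(+0.000,+0.028) vel=(+0.000,+0.000) ωy=+0.00 pitch=+0.0°
  b2     pos=(-0.088,+0.039) vel=(+0.000,+0.000) ωy=+0.00 pitch=-90.0°
  b3     pos=(-0.259,+0.028) vel=(+0.000,+0.000) ωy=+0.00 pitch=+180.0°

Key-timestep trajectory:
   step    t(s)  b1.x    b1.z    b1.vx   b1.vz   b2.x    b2.z    b2.vx   b2.vz   b3.x    b3.z    b3.vx   b3.vz 
     24  0.1379   +0.000  +0.028  +0.002  +0.000   -0.058  +0.083  -0.210  -0.054   -0.115  +0.119  -0.485  -0.501
     48  0.2759   +0.000  +0.028  +0.000  +0.000   -0.088  +0.038  +0.020  +0.078   -0.188  +0.056  -0.355  +0.165
     72  0.4138   +0.000  +0.028  +0.000  +0.000   -0.088  +0.039  +0.000  +0.000   -0.237  +0.049  -0.486  -0.335


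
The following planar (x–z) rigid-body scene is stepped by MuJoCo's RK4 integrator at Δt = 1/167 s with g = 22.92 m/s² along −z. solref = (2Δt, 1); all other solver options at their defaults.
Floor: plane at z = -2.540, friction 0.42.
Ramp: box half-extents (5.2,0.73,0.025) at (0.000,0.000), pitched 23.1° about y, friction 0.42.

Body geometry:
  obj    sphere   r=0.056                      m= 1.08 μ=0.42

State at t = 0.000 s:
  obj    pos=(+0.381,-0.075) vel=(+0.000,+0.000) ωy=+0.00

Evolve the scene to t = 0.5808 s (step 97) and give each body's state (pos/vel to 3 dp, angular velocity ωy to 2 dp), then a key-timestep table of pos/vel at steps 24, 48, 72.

State at t = 0.5808 s:
  obj    pos=(+1.378,-0.500) vel=(+3.431,-1.464) ωy=+66.60

Key-timestep trajectory:
   step    t(s)  obj.x    obj.z    obj.vx   obj.vz 
     24  0.1437   +0.442  -0.101  +0.849  -0.362
     48  0.2874   +0.625  -0.179  +1.698  -0.724
     72  0.4311   +0.930  -0.309  +2.547  -1.086


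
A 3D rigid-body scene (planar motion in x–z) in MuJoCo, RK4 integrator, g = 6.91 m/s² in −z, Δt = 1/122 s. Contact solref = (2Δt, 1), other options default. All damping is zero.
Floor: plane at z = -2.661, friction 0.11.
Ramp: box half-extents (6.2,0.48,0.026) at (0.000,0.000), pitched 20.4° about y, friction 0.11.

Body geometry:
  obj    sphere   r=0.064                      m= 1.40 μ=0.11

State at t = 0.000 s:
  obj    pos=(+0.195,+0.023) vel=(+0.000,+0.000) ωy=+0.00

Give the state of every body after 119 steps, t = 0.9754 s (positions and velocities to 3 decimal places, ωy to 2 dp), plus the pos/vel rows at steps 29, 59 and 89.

State at t = 0.9754 s:
  obj    pos=(+0.963,-0.262) vel=(+1.573,-0.585) ωy=+26.21

Key-timestep trajectory:
   step    t(s)  obj.x    obj.z    obj.vx   obj.vz 
     29  0.2377   +0.241  +0.006  +0.384  -0.143
     59  0.4836   +0.384  -0.047  +0.780  -0.290
     89  0.7295   +0.624  -0.136  +1.177  -0.438
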